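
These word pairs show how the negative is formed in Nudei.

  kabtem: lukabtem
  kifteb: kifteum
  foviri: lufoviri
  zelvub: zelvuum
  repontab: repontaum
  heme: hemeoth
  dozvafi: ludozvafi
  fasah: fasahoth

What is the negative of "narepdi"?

kifteb and kabtem both have last vowel 'e' yet inflect differently (kifteum, lukabtem), so the last vowel is not what conditions the rule; the final letter is.
"narepdi" ends in -i. The stems ending in -i (dozvafi → ludozvafi, foviri → lufoviri) add the prefix lu-.
So narepdi → lunarepdi.

lunarepdi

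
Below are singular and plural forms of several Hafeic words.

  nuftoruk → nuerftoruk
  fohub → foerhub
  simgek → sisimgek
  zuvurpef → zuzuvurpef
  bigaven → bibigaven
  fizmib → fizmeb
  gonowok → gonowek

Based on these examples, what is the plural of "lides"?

nuftoruk and simgek both end in -k yet inflect differently (nuerftoruk, sisimgek), so the final letter is not what conditions the rule; the last vowel is.
"lides" has last vowel 'e'. The stems whose last vowel is 'e' (simgek → sisimgek, zuvurpef → zuzuvurpef, bigaven → bibigaven) repeat the first consonant+vowel as a prefix.
So lides → lilides.

lilides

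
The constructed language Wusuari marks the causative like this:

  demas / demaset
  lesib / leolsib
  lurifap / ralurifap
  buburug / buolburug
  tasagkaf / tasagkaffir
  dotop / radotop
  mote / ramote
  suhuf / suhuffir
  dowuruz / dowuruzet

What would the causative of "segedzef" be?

tasagkaf and demas both have last vowel 'a' yet inflect differently (tasagkaffir, demaset), so the last vowel is not what conditions the rule; the final letter is.
"segedzef" ends in -f. The stems ending in -f (suhuf → suhuffir, tasagkaf → tasagkaffir) double the final consonant and add -ir.
The other patterns: stems ending in -s or -z add -et; stems ending in -e or -p add the prefix ra-; stems ending in -b or -g insert -ol- after the first vowel.
So segedzef → segedzeffir.

segedzeffir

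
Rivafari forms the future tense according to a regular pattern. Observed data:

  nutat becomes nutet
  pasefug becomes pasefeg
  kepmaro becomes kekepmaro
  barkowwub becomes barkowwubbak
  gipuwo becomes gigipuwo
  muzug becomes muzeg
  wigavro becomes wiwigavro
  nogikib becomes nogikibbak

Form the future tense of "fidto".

barkowwub and pasefug both have last vowel 'u' yet inflect differently (barkowwubbak, pasefeg), so the last vowel is not what conditions the rule; the final letter is.
"fidto" ends in -o. The stems ending in -o (kepmaro → kekepmaro, wigavro → wiwigavro, gipuwo → gigipuwo) repeat the first consonant+vowel as a prefix.
The other patterns: stems ending in -b double the final consonant and add -ak; stems ending in -g or -t change the last vowel to 'e'.
So fidto → fifidto.

fifidto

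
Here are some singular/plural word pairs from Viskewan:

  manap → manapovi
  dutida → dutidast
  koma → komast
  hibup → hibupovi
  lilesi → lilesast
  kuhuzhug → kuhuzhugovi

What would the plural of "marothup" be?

"marothup" ends in a consonant. The stems ending in a consonant (kuhuzhug → kuhuzhugovi, manap → manapovi, hibup → hibupovi) add -ovi.
The other pattern: stems ending in a vowel drop the final letter and add -ast.
So marothup → marothupovi.

marothupovi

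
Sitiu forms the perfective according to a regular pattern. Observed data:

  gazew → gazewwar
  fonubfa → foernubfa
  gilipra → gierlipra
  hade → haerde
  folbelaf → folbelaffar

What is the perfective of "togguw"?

togguwwar

"togguw" ends in a consonant. The stems ending in a consonant (gazew → gazewwar, folbelaf → folbelaffar) double the final consonant and add -ar.
So togguw → togguwwar.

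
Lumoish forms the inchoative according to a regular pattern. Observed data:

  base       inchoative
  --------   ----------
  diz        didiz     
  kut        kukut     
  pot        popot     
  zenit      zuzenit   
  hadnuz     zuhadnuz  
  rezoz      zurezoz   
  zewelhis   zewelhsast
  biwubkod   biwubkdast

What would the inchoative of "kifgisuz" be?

kifgiszast

"kifgisuz" has 3 vowels. The stems with 3 vowels (zewelhis → zewelhsast, biwubkod → biwubkdast) delete the last vowel and add -ast.
The other patterns: stems with 1 vowel repeat the first consonant+vowel as a prefix; stems with 2 vowels add the prefix zu-.
So kifgisuz → kifgiszast.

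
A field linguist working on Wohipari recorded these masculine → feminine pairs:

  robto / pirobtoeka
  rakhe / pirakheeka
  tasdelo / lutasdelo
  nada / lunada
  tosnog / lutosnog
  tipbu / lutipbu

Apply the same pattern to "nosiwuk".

robto and tasdelo both end in -o yet inflect differently (pirobtoeka, lutasdelo), so the final letter is not what conditions the rule; the first letter is.
"nosiwuk" begins with n-. The one such stem in the data (nada → lunada) adds the prefix lu-, so the same rule applies.
The other pattern: stems beginning with r- add pi- … -eka around the stem.
So nosiwuk → lunosiwuk.

lunosiwuk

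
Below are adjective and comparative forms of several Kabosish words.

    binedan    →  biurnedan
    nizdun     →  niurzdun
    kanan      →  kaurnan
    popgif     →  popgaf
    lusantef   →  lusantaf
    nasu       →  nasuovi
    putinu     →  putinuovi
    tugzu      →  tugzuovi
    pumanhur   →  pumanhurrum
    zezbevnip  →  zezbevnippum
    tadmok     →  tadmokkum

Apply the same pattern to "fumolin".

fuurmolin

"fumolin" ends in -n. The stems ending in -n (binedan → biurnedan, nizdun → niurzdun, kanan → kaurnan) insert -ur- after the first vowel.
So fumolin → fuurmolin.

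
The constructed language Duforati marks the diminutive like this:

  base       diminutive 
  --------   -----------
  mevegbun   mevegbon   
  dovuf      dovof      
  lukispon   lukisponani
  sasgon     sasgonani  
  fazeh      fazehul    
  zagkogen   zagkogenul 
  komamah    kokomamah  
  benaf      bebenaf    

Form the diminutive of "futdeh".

futdehul

mevegbun and lukispon both end in -n yet inflect differently (mevegbon, lukisponani), so the final letter is not what conditions the rule; the last vowel is.
"futdeh" has last vowel 'e'. The stems whose last vowel is 'e' (fazeh → fazehul, zagkogen → zagkogenul) add -ul.
So futdeh → futdehul.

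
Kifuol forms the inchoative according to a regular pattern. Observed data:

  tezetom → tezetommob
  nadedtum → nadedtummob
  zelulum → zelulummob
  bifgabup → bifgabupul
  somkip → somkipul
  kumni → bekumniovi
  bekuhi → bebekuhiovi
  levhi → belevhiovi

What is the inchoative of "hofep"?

hofepul

"hofep" ends in -p. The stems ending in -p (bifgabup → bifgabupul, somkip → somkipul) add -ul.
The other patterns: stems ending in -m double the final consonant and add -ob; stems ending in -i add be- … -ovi around the stem.
So hofep → hofepul.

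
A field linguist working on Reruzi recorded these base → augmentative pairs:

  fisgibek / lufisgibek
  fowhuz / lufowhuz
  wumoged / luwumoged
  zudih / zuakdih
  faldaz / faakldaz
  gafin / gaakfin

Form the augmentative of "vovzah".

voakvzah

fowhuz and faldaz both end in -z yet inflect differently (lufowhuz, faakldaz), so the final letter is not what conditions the rule; the last vowel is.
"vovzah" has last vowel 'a'. The one such stem in the data (faldaz → faakldaz) inserts -ak- after the first vowel (as do zudih, gafin), so the same rule applies.
The other pattern: stems whose last vowel is 'e' or 'u' add the prefix lu-.
So vovzah → voakvzah.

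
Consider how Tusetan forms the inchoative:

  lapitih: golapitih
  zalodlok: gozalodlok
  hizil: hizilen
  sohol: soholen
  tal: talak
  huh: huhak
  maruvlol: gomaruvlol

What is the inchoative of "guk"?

"guk" has 1 vowel. The stems with 1 vowel (huh → huhak, tal → talak) add -ak.
The other patterns: stems with 2 vowels add -en; stems with 3 vowels add the prefix go-.
So guk → gukak.

gukak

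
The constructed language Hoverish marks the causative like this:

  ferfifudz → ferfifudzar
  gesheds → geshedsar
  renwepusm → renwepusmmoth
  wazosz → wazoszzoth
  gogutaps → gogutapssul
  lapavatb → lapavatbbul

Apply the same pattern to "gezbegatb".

gezbegatbbul

ferfifudz and wazosz both end in -z yet inflect differently (ferfifudzar, wazoszzoth), so the final letter is not what conditions the rule; the second-to-last letter is.
"gezbegatb" has second-to-last letter 't'. The one such stem in the data (lapavatb → lapavatbbul) doubles the final consonant and adds -ul (as does gogutaps), so the same rule applies.
The other patterns: stems whose second-to-last letter is 'd' add -ar; stems whose second-to-last letter is 's' double the final consonant and add -oth.
So gezbegatb → gezbegatbbul.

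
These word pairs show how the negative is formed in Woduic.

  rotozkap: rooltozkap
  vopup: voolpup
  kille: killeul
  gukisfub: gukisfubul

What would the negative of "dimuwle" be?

dimuwleul

vopup and gukisfub both have last vowel 'u' yet inflect differently (voolpup, gukisfubul), so the last vowel is not what conditions the rule; the final letter is.
"dimuwle" ends in -e. The one such stem in the data (kille → killeul) adds -ul, so the same rule applies.
So dimuwle → dimuwleul.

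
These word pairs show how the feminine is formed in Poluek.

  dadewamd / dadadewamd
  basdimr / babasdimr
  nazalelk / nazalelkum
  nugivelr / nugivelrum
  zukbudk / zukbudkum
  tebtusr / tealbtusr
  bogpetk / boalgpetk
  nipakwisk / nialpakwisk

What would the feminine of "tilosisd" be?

tiallosisd

basdimr and nugivelr both end in -r yet inflect differently (babasdimr, nugivelrum), so the final letter is not what conditions the rule; the second-to-last letter is.
"tilosisd" has second-to-last letter 's'. The stems whose second-to-last letter is 's' (tebtusr → tealbtusr, nipakwisk → nialpakwisk) insert -al- after the first vowel.
The other patterns: stems whose second-to-last letter is 'm' repeat the first consonant+vowel as a prefix; stems whose second-to-last letter is 'd' or 'l' add -um.
So tilosisd → tiallosisd.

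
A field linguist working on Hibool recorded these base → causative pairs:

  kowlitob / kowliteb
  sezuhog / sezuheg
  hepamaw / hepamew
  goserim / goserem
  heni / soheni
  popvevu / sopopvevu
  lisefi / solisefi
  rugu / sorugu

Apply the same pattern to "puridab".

goserim and heni both have last vowel 'i' yet inflect differently (goserem, soheni), so the last vowel is not what conditions the rule; whether the stem ends in a vowel or a consonant is.
"puridab" ends in a consonant. The stems ending in a consonant (kowlitob → kowliteb, sezuhog → sezuheg, hepamaw → hepamew) change the last vowel to 'e'.
The other pattern: stems ending in a vowel add the prefix so-.
So puridab → purideb.

purideb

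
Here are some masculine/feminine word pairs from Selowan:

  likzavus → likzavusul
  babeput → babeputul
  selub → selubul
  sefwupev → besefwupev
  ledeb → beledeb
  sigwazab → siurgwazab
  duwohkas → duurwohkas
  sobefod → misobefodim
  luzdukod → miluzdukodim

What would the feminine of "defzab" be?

selub and ledeb both end in -b yet inflect differently (selubul, beledeb), so the final letter is not what conditions the rule; the last vowel is.
"defzab" has last vowel 'a'. The stems whose last vowel is 'a' (sigwazab → siurgwazab, duwohkas → duurwohkas) insert -ur- after the first vowel.
The other patterns: stems whose last vowel is 'u' add -ul; stems whose last vowel is 'e' add the prefix be-; stems whose last vowel is 'o' add mi- … -im around the stem.
So defzab → deurfzab.

deurfzab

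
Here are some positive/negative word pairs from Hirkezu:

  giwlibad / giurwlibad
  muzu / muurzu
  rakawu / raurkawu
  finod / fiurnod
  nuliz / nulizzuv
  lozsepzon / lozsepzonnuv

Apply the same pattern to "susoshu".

suursoshu

finod and lozsepzon both have last vowel 'o' yet inflect differently (fiurnod, lozsepzonnuv), so the last vowel is not what conditions the rule; the final letter is.
"susoshu" ends in -u. The stems ending in -u (muzu → muurzu, rakawu → raurkawu) insert -ur- after the first vowel.
The other pattern: stems ending in -n or -z double the final consonant and add -uv.
So susoshu → suursoshu.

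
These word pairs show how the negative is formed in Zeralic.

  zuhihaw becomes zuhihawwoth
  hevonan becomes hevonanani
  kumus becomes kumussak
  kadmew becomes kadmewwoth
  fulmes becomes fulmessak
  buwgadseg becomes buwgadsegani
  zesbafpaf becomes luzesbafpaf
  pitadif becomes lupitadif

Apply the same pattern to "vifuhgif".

"vifuhgif" ends in -f. The stems ending in -f (pitadif → lupitadif, zesbafpaf → luzesbafpaf) add the prefix lu-.
The other patterns: stems ending in -s double the final consonant and add -ak; stems ending in -w double the final consonant and add -oth; stems ending in -g or -n add -ani.
So vifuhgif → luvifuhgif.

luvifuhgif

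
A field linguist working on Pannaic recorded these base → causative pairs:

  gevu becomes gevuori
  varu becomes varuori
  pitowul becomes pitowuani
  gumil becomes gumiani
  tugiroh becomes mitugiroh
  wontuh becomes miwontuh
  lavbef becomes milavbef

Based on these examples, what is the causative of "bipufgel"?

"bipufgel" ends in -l. The stems ending in -l (pitowul → pitowuani, gumil → gumiani) drop the final letter and add -ani.
The other patterns: stems ending in -u add -ori; stems ending in -f or -h add the prefix mi-.
So bipufgel → bipufgeani.

bipufgeani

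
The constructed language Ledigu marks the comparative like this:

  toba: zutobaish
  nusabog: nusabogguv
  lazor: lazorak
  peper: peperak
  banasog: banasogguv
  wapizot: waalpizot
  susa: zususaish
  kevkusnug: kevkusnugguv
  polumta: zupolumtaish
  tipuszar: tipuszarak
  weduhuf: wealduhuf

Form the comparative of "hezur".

tipuszar and susa both have last vowel 'a' yet inflect differently (tipuszarak, zususaish), so the last vowel is not what conditions the rule; the final letter is.
"hezur" ends in -r. The stems ending in -r (peper → peperak, lazor → lazorak, tipuszar → tipuszarak) add -ak.
The other patterns: stems ending in -a add zu- … -ish around the stem; stems ending in -g double the final consonant and add -uv; stems ending in -f or -t insert -al- after the first vowel.
So hezur → hezurak.

hezurak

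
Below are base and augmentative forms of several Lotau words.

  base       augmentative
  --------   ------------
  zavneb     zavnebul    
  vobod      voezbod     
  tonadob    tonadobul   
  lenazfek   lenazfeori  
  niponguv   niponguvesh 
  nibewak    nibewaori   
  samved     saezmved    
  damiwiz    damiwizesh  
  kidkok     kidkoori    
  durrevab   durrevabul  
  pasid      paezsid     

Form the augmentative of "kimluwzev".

kimluwzevesh

vobod and tonadob both have last vowel 'o' yet inflect differently (voezbod, tonadobul), so the last vowel is not what conditions the rule; the final letter is.
"kimluwzev" ends in -v. The one such stem in the data (niponguv → niponguvesh) adds -esh, so the same rule applies.
The other patterns: stems ending in -d insert -ez- after the first vowel; stems ending in -b add -ul; stems ending in -k drop the final letter and add -ori.
So kimluwzev → kimluwzevesh.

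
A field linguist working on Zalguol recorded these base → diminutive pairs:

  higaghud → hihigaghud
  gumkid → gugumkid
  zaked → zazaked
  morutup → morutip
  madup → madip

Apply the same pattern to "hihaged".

"hihaged" ends in -d. The stems ending in -d (higaghud → hihigaghud, gumkid → gugumkid, zaked → zazaked) repeat the first consonant+vowel as a prefix.
The other pattern: stems ending in -p change the last vowel to 'i'.
So hihaged → hihihaged.

hihihaged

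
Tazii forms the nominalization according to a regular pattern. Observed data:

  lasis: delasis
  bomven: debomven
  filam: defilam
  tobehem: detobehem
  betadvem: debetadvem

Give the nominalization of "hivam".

Every pair shown (lasis → delasis, bomven → debomven, filam → defilam, …) follows the same rule: add the prefix de-.
So hivam → dehivam.

dehivam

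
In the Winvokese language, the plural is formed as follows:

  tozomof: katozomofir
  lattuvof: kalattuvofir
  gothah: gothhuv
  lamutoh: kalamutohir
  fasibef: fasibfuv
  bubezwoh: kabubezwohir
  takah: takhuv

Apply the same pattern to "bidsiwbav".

tozomof and fasibef both end in -f yet inflect differently (katozomofir, fasibfuv), so the final letter is not what conditions the rule; the last vowel is.
"bidsiwbav" has last vowel 'a'. The stems whose last vowel is 'a' (takah → takhuv, gothah → gothhuv) delete the last vowel and add -uv.
So bidsiwbav → bidsiwbvuv.

bidsiwbvuv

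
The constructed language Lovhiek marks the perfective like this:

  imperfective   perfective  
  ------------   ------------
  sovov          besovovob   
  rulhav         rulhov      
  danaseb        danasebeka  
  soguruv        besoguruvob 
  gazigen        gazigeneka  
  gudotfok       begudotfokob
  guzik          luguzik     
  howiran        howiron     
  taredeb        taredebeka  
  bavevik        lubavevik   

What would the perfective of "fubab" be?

fubob

howiran and gazigen both end in -n yet inflect differently (howiron, gazigeneka), so the final letter is not what conditions the rule; the last vowel is.
"fubab" has last vowel 'a'. The stems whose last vowel is 'a' (rulhav → rulhov, howiran → howiron) change the last vowel to 'o'.
The other patterns: stems whose last vowel is 'i' add the prefix lu-; stems whose last vowel is 'e' add -eka; stems whose last vowel is 'o' or 'u' add be- … -ob around the stem.
So fubab → fubob.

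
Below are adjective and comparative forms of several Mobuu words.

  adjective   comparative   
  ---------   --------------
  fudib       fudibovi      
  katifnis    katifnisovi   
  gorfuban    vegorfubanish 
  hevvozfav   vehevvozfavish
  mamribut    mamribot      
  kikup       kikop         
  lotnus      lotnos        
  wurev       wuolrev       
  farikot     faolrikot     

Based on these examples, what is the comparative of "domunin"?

katifnis and lotnus both end in -s yet inflect differently (katifnisovi, lotnos), so the final letter is not what conditions the rule; the last vowel is.
"domunin" has last vowel 'i'. The stems whose last vowel is 'i' (fudib → fudibovi, katifnis → katifnisovi) add -ovi.
So domunin → domuninovi.

domuninovi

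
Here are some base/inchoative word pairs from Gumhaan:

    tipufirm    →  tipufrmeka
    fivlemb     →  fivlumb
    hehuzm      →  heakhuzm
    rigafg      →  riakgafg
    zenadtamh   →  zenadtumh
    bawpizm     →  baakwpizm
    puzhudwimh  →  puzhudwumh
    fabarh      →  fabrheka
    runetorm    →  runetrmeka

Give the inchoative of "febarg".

"febarg" has second-to-last letter 'r'. The stems whose second-to-last letter is 'r' (fabarh → fabrheka, runetorm → runetrmeka, tipufirm → tipufrmeka) delete the last vowel and add -eka.
The other patterns: stems whose second-to-last letter is 'm' change the last vowel to 'u'; stems whose second-to-last letter is 'f' or 'z' insert -ak- after the first vowel.
So febarg → febrgeka.

febrgeka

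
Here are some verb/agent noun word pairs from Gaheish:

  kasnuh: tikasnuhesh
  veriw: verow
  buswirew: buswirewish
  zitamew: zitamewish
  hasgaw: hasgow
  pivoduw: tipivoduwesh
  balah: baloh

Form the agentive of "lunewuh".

tilunewuhesh

"lunewuh" has last vowel 'u'. The stems whose last vowel is 'u' (pivoduw → tipivoduwesh, kasnuh → tikasnuhesh) add ti- … -esh around the stem.
The other patterns: stems whose last vowel is 'a' or 'i' change the last vowel to 'o'; stems whose last vowel is 'e' add -ish.
So lunewuh → tilunewuhesh.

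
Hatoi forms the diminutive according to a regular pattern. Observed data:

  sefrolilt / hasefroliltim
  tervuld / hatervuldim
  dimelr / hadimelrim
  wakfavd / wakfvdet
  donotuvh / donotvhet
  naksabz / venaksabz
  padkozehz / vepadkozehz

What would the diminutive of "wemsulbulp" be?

"wemsulbulp" has second-to-last letter 'l'. The stems whose second-to-last letter is 'l' (sefrolilt → hasefroliltim, tervuld → hatervuldim, dimelr → hadimelrim) add ha- … -im around the stem.
So wemsulbulp → hawemsulbulpim.

hawemsulbulpim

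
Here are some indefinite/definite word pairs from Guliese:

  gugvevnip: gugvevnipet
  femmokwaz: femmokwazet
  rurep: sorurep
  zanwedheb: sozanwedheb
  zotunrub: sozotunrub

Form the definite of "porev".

soporev

gugvevnip and rurep both end in -p yet inflect differently (gugvevnipet, sorurep), so the final letter is not what conditions the rule; the last vowel is.
"porev" has last vowel 'e'. The stems whose last vowel is 'e' (rurep → sorurep, zanwedheb → sozanwedheb) add the prefix so-.
So porev → soporev.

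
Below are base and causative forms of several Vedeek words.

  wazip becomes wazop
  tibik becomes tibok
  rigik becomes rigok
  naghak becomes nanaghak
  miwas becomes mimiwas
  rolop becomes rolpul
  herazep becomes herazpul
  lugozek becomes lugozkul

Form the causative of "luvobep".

luvobpul

tibik and naghak both end in -k yet inflect differently (tibok, nanaghak), so the final letter is not what conditions the rule; the last vowel is.
"luvobep" has last vowel 'e'. The stems whose last vowel is 'e' (herazep → herazpul, lugozek → lugozkul) delete the last vowel and add -ul.
So luvobep → luvobpul.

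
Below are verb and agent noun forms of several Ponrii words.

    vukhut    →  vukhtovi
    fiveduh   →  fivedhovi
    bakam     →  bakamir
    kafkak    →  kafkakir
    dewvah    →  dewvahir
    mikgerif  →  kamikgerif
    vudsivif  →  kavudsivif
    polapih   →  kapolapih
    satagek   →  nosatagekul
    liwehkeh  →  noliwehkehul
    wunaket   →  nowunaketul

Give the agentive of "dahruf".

"dahruf" has last vowel 'u'. The stems whose last vowel is 'u' (vukhut → vukhtovi, fiveduh → fivedhovi) delete the last vowel and add -ovi.
So dahruf → dahrfovi.

dahrfovi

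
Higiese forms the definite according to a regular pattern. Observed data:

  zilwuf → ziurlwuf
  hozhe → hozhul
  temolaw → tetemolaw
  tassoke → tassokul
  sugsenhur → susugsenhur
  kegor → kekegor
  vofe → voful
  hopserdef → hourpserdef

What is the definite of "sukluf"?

suurkluf

tassoke and hopserdef both have last vowel 'e' yet inflect differently (tassokul, hourpserdef), so the last vowel is not what conditions the rule; the final letter is.
"sukluf" ends in -f. The stems ending in -f (hopserdef → hourpserdef, zilwuf → ziurlwuf) insert -ur- after the first vowel.
The other patterns: stems ending in -e drop the final letter and add -ul; stems ending in -r or -w repeat the first consonant+vowel as a prefix.
So sukluf → suurkluf.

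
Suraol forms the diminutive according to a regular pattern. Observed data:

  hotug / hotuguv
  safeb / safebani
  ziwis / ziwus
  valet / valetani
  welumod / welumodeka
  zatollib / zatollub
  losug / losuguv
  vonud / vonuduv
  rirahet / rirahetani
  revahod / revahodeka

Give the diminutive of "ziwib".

ziwub

zatollib and safeb both end in -b yet inflect differently (zatollub, safebani), so the final letter is not what conditions the rule; the last vowel is.
"ziwib" has last vowel 'i'. The stems whose last vowel is 'i' (ziwis → ziwus, zatollib → zatollub) change the last vowel to 'u'.
The other patterns: stems whose last vowel is 'u' add -uv; stems whose last vowel is 'e' add -ani; stems whose last vowel is 'o' add -eka.
So ziwib → ziwub.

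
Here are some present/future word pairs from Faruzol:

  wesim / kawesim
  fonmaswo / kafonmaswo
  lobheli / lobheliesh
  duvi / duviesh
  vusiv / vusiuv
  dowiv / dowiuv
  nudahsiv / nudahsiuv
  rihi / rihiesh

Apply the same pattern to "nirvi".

nirviesh

"nirvi" ends in -i. The stems ending in -i (lobheli → lobheliesh, duvi → duviesh, rihi → rihiesh) add -esh.
The other patterns: stems ending in -v drop the final letter and add -uv; stems ending in -m or -o add the prefix ka-.
So nirvi → nirviesh.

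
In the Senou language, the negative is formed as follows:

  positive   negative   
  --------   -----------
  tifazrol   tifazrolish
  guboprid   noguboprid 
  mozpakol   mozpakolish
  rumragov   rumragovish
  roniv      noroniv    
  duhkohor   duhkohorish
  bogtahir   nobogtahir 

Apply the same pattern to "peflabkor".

peflabkorish

"peflabkor" has last vowel 'o'. The stems whose last vowel is 'o' (mozpakol → mozpakolish, rumragov → rumragovish, duhkohor → duhkohorish) add -ish.
The other pattern: stems whose last vowel is 'i' add the prefix no-.
So peflabkor → peflabkorish.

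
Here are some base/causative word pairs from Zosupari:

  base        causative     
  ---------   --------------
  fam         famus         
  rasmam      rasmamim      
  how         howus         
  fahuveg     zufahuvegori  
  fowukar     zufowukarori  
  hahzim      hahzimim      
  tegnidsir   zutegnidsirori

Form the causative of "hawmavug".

zuhawmavugori

"hawmavug" has 3 vowels. The stems with 3 vowels (tegnidsir → zutegnidsirori, fahuveg → zufahuvegori, fowukar → zufowukarori) add zu- … -ori around the stem.
The other patterns: stems with 1 vowel add -us; stems with 2 vowels add -im.
So hawmavug → zuhawmavugori.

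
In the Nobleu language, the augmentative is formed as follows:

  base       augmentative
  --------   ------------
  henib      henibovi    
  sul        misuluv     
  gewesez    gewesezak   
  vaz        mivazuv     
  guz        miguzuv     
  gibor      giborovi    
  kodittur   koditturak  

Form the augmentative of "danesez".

"danesez" has 3 vowels. The stems with 3 vowels (kodittur → koditturak, gewesez → gewesezak) add -ak.
The other patterns: stems with 1 vowel add mi- … -uv around the stem; stems with 2 vowels add -ovi.
So danesez → danesezak.

danesezak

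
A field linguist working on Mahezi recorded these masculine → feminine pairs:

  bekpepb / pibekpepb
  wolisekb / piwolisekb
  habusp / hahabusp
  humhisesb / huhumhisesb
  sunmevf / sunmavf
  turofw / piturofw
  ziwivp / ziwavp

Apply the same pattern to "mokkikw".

pimokkikw

ziwivp and habusp both end in -p yet inflect differently (ziwavp, hahabusp), so the final letter is not what conditions the rule; the second-to-last letter is.
"mokkikw" has second-to-last letter 'k'. The one such stem in the data (wolisekb → piwolisekb) adds the prefix pi-, so the same rule applies.
The other patterns: stems whose second-to-last letter is 'v' change the last vowel to 'a'; stems whose second-to-last letter is 's' repeat the first consonant+vowel as a prefix.
So mokkikw → pimokkikw.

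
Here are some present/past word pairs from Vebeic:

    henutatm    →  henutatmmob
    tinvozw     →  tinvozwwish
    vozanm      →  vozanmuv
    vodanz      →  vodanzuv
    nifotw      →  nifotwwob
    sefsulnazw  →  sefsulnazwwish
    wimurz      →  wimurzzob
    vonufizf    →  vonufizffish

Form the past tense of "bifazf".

bifazffish

vodanz and wimurz both end in -z yet inflect differently (vodanzuv, wimurzzob), so the final letter is not what conditions the rule; the second-to-last letter is.
"bifazf" has second-to-last letter 'z'. The stems whose second-to-last letter is 'z' (vonufizf → vonufizffish, tinvozw → tinvozwwish, sefsulnazw → sefsulnazwwish) double the final consonant and add -ish.
So bifazf → bifazffish.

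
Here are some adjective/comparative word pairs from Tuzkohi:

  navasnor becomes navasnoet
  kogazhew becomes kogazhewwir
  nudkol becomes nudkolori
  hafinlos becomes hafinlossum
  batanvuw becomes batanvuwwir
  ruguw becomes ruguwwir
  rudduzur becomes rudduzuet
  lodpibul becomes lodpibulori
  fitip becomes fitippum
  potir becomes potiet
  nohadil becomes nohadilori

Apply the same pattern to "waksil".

waksilori

batanvuw and rudduzur both have last vowel 'u' yet inflect differently (batanvuwwir, rudduzuet), so the last vowel is not what conditions the rule; the final letter is.
"waksil" ends in -l. The stems ending in -l (lodpibul → lodpibulori, nohadil → nohadilori, nudkol → nudkolori) add -ori.
The other patterns: stems ending in -w double the final consonant and add -ir; stems ending in -r drop the final letter and add -et; stems ending in -p or -s double the final consonant and add -um.
So waksil → waksilori.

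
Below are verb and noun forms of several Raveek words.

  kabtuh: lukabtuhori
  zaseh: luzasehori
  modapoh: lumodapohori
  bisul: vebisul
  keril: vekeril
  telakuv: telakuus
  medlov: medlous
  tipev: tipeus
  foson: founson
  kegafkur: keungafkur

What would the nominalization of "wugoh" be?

kabtuh and bisul both have last vowel 'u' yet inflect differently (lukabtuhori, vebisul), so the last vowel is not what conditions the rule; the final letter is.
"wugoh" ends in -h. The stems ending in -h (kabtuh → lukabtuhori, zaseh → luzasehori, modapoh → lumodapohori) add lu- … -ori around the stem.
So wugoh → luwugohori.

luwugohori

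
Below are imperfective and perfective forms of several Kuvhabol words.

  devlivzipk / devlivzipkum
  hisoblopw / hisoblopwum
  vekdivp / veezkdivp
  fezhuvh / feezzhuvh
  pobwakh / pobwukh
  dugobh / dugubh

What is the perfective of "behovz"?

beezhovz

fezhuvh and pobwakh both end in -h yet inflect differently (feezzhuvh, pobwukh), so the final letter is not what conditions the rule; the second-to-last letter is.
"behovz" has second-to-last letter 'v'. The stems whose second-to-last letter is 'v' (vekdivp → veezkdivp, fezhuvh → feezzhuvh) insert -ez- after the first vowel.
The other patterns: stems whose second-to-last letter is 'p' add -um; stems whose second-to-last letter is 'b' or 'k' change the last vowel to 'u'.
So behovz → beezhovz.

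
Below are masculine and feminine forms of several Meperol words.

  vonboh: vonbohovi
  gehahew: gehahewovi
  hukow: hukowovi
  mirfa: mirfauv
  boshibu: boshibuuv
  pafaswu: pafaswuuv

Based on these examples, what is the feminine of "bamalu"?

bamaluuv

"bamalu" ends in a vowel. The stems ending in a vowel (mirfa → mirfauv, boshibu → boshibuuv, pafaswu → pafaswuuv) add -uv.
So bamalu → bamaluuv.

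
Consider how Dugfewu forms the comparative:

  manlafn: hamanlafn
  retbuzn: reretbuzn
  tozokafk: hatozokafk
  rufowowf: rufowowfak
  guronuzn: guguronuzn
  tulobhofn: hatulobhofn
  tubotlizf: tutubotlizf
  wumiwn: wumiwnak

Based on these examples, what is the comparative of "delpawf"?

guronuzn and manlafn both end in -n yet inflect differently (guguronuzn, hamanlafn), so the final letter is not what conditions the rule; the second-to-last letter is.
"delpawf" has second-to-last letter 'w'. The stems whose second-to-last letter is 'w' (rufowowf → rufowowfak, wumiwn → wumiwnak) add -ak.
The other patterns: stems whose second-to-last letter is 'z' repeat the first consonant+vowel as a prefix; stems whose second-to-last letter is 'f' add the prefix ha-.
So delpawf → delpawfak.

delpawfak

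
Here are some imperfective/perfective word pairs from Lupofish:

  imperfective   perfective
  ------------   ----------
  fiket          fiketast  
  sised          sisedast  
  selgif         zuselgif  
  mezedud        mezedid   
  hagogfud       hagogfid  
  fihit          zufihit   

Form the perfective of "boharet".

boharetast

"boharet" has last vowel 'e'. The stems whose last vowel is 'e' (fiket → fiketast, sised → sisedast) add -ast.
The other patterns: stems whose last vowel is 'u' change the last vowel to 'i'; stems whose last vowel is 'i' add the prefix zu-.
So boharet → boharetast.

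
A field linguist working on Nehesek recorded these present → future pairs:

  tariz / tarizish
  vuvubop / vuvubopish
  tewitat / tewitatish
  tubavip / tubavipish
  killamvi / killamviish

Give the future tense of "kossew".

kossewish

Every pair shown (tariz → tarizish, vuvubop → vuvubopish, tewitat → tewitatish, …) follows the same rule: add -ish.
So kossew → kossewish.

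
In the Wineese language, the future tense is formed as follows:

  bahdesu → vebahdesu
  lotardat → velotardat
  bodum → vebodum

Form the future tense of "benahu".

vebenahu

Every pair shown (bahdesu → vebahdesu, lotardat → velotardat, bodum → vebodum) follows the same rule: add the prefix ve-.
So benahu → vebenahu.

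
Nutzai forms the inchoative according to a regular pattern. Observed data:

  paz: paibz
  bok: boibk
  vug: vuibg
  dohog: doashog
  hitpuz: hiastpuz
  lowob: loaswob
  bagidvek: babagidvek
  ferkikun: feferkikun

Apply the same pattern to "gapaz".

vug and dohog both end in -g yet inflect differently (vuibg, doashog), so the final letter is not what conditions the rule; the number of vowels is.
"gapaz" has 2 vowels. The stems with 2 vowels (dohog → doashog, hitpuz → hiastpuz, lowob → loaswob) insert -as- after the first vowel.
The other patterns: stems with 1 vowel insert -ib- after the first vowel; stems with 3 vowels repeat the first consonant+vowel as a prefix.
So gapaz → gaaspaz.

gaaspaz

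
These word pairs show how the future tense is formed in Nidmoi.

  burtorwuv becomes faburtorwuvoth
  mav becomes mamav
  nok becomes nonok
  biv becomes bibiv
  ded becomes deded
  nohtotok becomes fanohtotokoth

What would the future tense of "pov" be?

biv and burtorwuv both end in -v yet inflect differently (bibiv, faburtorwuvoth), so the final letter is not what conditions the rule; the number of vowels is.
"pov" has 1 vowel. The stems with 1 vowel (biv → bibiv, mav → mamav, ded → deded) repeat the first consonant+vowel as a prefix.
So pov → popov.

popov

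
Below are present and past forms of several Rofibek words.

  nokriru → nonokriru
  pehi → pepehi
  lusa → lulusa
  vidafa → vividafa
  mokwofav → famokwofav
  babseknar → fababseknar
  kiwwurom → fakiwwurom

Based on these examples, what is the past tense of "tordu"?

totordu

lusa and mokwofav both have last vowel 'a' yet inflect differently (lulusa, famokwofav), so the last vowel is not what conditions the rule; whether the stem ends in a vowel or a consonant is.
"tordu" ends in a vowel. The stems ending in a vowel (nokriru → nonokriru, pehi → pepehi, lusa → lulusa) repeat the first consonant+vowel as a prefix.
The other pattern: stems ending in a consonant add the prefix fa-.
So tordu → totordu.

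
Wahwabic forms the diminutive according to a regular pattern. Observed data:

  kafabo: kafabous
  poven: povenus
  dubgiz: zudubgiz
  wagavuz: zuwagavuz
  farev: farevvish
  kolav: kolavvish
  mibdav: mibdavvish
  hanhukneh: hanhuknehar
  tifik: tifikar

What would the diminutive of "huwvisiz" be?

poven and farev both have last vowel 'e' yet inflect differently (povenus, farevvish), so the last vowel is not what conditions the rule; the final letter is.
"huwvisiz" ends in -z. The stems ending in -z (dubgiz → zudubgiz, wagavuz → zuwagavuz) add the prefix zu-.
The other patterns: stems ending in -n or -o add -us; stems ending in -v double the final consonant and add -ish; stems ending in -h or -k add -ar.
So huwvisiz → zuhuwvisiz.

zuhuwvisiz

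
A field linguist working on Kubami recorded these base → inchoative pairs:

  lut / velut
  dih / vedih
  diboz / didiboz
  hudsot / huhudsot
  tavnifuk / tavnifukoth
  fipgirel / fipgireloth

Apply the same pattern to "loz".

veloz

lut and hudsot both end in -t yet inflect differently (velut, huhudsot), so the final letter is not what conditions the rule; the number of vowels is.
"loz" has 1 vowel. The stems with 1 vowel (lut → velut, dih → vedih) add the prefix ve-.
So loz → veloz.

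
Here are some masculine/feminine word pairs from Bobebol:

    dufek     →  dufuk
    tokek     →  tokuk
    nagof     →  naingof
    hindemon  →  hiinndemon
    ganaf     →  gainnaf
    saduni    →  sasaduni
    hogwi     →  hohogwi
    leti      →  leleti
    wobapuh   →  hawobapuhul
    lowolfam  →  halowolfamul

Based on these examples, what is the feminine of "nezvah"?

ganaf and lowolfam both have last vowel 'a' yet inflect differently (gainnaf, halowolfamul), so the last vowel is not what conditions the rule; the final letter is.
"nezvah" ends in -h. The one such stem in the data (wobapuh → hawobapuhul) adds ha- … -ul around the stem, so the same rule applies.
The other patterns: stems ending in -k change the last vowel to 'u'; stems ending in -f or -n insert -in- after the first vowel; stems ending in -i repeat the first consonant+vowel as a prefix.
So nezvah → hanezvahul.

hanezvahul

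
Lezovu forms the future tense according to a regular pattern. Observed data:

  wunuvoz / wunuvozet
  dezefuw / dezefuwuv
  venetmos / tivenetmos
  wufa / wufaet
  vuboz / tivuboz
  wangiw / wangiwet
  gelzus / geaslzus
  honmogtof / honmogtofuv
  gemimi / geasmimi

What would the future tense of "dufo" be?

"dufo" begins with d-. The one such stem in the data (dezefuw → dezefuwuv) adds -uv, so the same rule applies.
The other patterns: stems beginning with v- add the prefix ti-; stems beginning with w- add -et; stems beginning with g- insert -as- after the first vowel.
So dufo → dufouv.

dufouv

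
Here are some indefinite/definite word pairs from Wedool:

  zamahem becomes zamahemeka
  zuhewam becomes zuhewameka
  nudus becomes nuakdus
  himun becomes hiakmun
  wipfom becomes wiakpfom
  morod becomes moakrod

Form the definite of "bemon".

"bemon" has 2 vowels. The stems with 2 vowels (nudus → nuakdus, himun → hiakmun, wipfom → wiakpfom) insert -ak- after the first vowel.
So bemon → beakmon.

beakmon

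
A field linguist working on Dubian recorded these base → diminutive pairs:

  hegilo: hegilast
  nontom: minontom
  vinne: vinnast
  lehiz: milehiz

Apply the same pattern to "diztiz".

midiztiz

"diztiz" ends in a consonant. The stems ending in a consonant (nontom → minontom, lehiz → milehiz) add the prefix mi-.
The other pattern: stems ending in a vowel drop the final letter and add -ast.
So diztiz → midiztiz.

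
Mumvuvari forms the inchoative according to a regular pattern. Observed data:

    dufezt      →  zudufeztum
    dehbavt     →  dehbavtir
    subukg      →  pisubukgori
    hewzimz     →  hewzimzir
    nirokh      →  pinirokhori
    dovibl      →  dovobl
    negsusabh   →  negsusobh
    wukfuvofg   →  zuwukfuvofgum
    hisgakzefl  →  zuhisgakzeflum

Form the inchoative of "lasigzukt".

"lasigzukt" has second-to-last letter 'k'. The stems whose second-to-last letter is 'k' (subukg → pisubukgori, nirokh → pinirokhori) add pi- … -ori around the stem.
So lasigzukt → pilasigzuktori.

pilasigzuktori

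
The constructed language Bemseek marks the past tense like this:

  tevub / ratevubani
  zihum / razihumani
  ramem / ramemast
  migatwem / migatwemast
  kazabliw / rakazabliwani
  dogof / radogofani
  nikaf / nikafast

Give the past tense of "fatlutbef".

fatlutbefast

migatwem and zihum both end in -m yet inflect differently (migatwemast, razihumani), so the final letter is not what conditions the rule; the last vowel is.
"fatlutbef" has last vowel 'e'. The stems whose last vowel is 'e' (migatwem → migatwemast, ramem → ramemast) add -ast.
So fatlutbef → fatlutbefast.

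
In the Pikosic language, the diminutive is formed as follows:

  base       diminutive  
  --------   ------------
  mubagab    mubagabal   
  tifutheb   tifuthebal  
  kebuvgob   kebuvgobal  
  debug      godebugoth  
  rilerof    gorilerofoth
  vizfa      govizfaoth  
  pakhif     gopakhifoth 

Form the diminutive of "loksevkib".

kebuvgob and rilerof both have last vowel 'o' yet inflect differently (kebuvgobal, gorilerofoth), so the last vowel is not what conditions the rule; the final letter is.
"loksevkib" ends in -b. The stems ending in -b (mubagab → mubagabal, tifutheb → tifuthebal, kebuvgob → kebuvgobal) add -al.
The other pattern: stems ending in -a, -f or -g add go- … -oth around the stem.
So loksevkib → loksevkibal.

loksevkibal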